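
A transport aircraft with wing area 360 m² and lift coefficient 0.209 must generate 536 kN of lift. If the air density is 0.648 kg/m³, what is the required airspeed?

v = 148 m/s

L = ½ρv²S·CL ⇒ v = √(2L/(ρ·S·CL))
v = √(2 × 5.36×10^5 / (0.648 × 360 × 0.209)) = √21990 = 148 m/s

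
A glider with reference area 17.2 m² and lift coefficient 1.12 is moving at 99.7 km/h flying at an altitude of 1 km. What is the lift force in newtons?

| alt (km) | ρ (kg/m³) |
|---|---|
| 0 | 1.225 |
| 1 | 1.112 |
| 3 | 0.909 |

At 1 km, from the table: ρ = 1.112 kg/m³.
Convert speed: v = 99.7 km/h ÷ 3.6 = 27.69 m/s.
L = ½ρv²S·CL = ½ × 1.112 × 27.69² × 17.2 × 1.12 = 8210 N ≈ 8.21 kN

L = 8210 N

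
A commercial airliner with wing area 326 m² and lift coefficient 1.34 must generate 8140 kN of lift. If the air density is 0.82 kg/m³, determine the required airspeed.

v = 213 m/s

L = ½ρv²S·CL ⇒ v = √(2L/(ρ·S·CL))
v = √(2 × 8.14×10^6 / (0.82 × 326 × 1.34)) = √45450 = 213 m/s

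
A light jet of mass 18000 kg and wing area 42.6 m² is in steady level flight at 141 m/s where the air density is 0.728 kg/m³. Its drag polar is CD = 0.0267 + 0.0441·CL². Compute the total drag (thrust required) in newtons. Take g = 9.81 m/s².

Weight W = mg = 18000 × 9.81 = 1.7658×10^5 N; in level flight L = W.
Dynamic pressure q = 0.5 × 0.728 × 141² = 7237 Pa.
CL = 2W/(ρv²S) = 2×1.7658×10^5/(0.728×141²×42.6) = 0.5728.
CD = 0.0267 + 0.0441 × 0.5728² = 0.04117.
D = q·S·CD = 7237 × 42.6 × 0.04117 = 12690 N

D = 12700 N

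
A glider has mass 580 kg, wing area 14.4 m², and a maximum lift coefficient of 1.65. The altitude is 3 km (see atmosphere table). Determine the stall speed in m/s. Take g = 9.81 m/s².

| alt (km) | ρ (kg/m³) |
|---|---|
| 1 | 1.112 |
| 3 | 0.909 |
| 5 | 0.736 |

V_stall = 23 m/s

At 3 km, from the table: ρ = 0.909 kg/m³.
At stall, lift equals weight: L = W = m·g = 580 × 9.81 = 5690 N.
From L = ½ρV²S·CL,max = W: V_stall = √(2W/(ρSCL,max)) = √(2·5690/(0.909·14.4·1.65))
V_stall = √526.9 = 23 m/s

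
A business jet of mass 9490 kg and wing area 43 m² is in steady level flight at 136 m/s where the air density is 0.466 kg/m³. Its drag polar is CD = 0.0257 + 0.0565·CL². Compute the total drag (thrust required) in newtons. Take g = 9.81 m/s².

Weight W = mg = 9490 × 9.81 = 93097 N; in level flight L = W.
Dynamic pressure q = 0.5 × 0.466 × 136² = 4310 Pa.
CL = 2W/(ρv²S) = 2×93097/(0.466×136²×43) = 0.5024.
CD = 0.0257 + 0.0565 × 0.5024² = 0.03996.
D = q·S·CD = 4310 × 43 × 0.03996 = 7405 N

D = 7410 N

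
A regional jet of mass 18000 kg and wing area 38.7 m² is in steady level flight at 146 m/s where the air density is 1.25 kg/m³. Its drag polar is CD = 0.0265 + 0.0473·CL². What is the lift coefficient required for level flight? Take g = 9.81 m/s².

CL = 0.342

Weight W = mg = 18000 × 9.81 = 1.7658×10^5 N; in level flight L = W.
Dynamic pressure q = 0.5 × 1.25 × 146² = 13320 Pa.
CL = 2W/(ρv²S) = 2×1.7658×10^5/(1.25×146²×38.7) = 0.3425.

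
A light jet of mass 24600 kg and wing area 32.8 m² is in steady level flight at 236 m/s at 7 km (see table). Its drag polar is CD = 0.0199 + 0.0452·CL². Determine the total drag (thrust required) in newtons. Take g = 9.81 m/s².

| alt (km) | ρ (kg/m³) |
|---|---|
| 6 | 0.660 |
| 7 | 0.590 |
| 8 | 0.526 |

D = 15600 N

At 7 km, from the table: ρ = 0.590 kg/m³.
In steady level flight, lift balances weight: W = mg = 24600 × 9.81 = 2.4133×10^5 N.
q = ½ρv² = ½ × 0.59 × 236² = 16430 Pa.
Required CL = L/(qS) = 2.4133×10^5/(16430·32.8) = 0.4478.
CD = 0.0199 + 0.0452 × 0.4478² = 0.02896.
D = q·S·CD = 16430 × 32.8 × 0.02896 = 15610 N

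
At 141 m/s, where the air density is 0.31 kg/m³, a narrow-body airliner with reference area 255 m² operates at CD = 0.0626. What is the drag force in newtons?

D = 49200 N

D = ½ρv²S·CD = ½ × 0.31 × 141² × 255 × 0.0626 = 49200 N ≈ 49.2 kN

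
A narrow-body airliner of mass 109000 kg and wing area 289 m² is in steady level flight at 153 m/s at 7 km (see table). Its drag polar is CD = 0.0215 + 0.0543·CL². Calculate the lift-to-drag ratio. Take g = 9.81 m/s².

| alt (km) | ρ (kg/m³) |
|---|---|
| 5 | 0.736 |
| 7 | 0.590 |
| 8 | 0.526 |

L/D = 14.4

At 7 km, from the table: ρ = 0.590 kg/m³.
Weight W = mg = 109000 × 9.81 = 1.0693×10^6 N; in level flight L = W.
Dynamic pressure q = 0.5 × 0.59 × 153² = 6906 Pa.
Required CL = L/(qS) = 1.0693×10^6/(6906·289) = 0.5358.
CD = 0.0215 + 0.0543 × 0.5358² = 0.03709.
L/D = CL/CD = 0.5358 / 0.03709 = 14.4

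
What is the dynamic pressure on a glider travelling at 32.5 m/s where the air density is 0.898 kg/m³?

q = ½ρv² = ½ × 0.898 × 32.5² = 474 Pa

q = 474 Pa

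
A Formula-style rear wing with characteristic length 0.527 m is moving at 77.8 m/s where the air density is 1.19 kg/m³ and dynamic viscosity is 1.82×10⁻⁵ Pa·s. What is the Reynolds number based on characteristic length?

Re = 2.68×10^6

Re = ρ·v·c/μ = 1.19 × 77.8 × 0.527 / (1.82×10⁻⁵) = 2.68×10^6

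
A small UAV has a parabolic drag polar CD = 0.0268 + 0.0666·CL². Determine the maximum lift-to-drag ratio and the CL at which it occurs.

For CD = CD0 + K·CL², (L/D)max occurs at CL* = √(CD0/K) and equals 1/(2√(K·CD0)).
(L/D)max = 1/(2√(0.0666 × 0.0268)) = 1/(2 × 0.04225) = 11.8
CL* = √(0.0268/0.0666) = 0.634

(L/D)max = 11.8, at CL = 0.634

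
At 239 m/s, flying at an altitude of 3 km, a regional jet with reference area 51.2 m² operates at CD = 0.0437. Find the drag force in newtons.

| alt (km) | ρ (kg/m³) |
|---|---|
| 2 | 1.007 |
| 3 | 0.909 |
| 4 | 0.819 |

At 3 km, from the table: ρ = 0.909 kg/m³.
D = ½ρv²S·CD = ½ × 0.909 × 239² × 51.2 × 0.0437 = 58100 N ≈ 58.1 kN

D = 58100 N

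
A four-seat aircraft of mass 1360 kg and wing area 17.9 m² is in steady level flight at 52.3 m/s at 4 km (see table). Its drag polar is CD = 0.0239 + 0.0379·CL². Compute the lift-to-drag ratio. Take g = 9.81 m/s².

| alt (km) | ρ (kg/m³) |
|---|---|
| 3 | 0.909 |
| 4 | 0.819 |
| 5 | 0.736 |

L/D = 16.4

At 4 km, from the table: ρ = 0.819 kg/m³.
Level flight ⇒ L = W = m·g = 1360 × 9.81 = 13342 N.
q = ½ρv² = ½ × 0.819 × 52.3² = 1120 Pa.
Required CL = L/(qS) = 13342/(1120·17.9) = 0.6654.
CD = 0.0239 + 0.0379 × 0.6654² = 0.04068.
L/D = CL/CD = 0.6654 / 0.04068 = 16.4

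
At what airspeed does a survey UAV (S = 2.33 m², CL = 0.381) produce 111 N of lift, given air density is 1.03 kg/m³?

v = 15.6 m/s

L = ½ρv²S·CL ⇒ v = √(2L/(ρ·S·CL))
v = √(2 × 111 / (1.03 × 2.33 × 0.381)) = √242.8 = 15.6 m/s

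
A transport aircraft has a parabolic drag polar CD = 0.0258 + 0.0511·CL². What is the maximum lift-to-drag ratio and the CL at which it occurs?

(L/D)max = 13.8, at CL = 0.711

For CD = CD0 + K·CL², (L/D)max occurs at CL* = √(CD0/K) and equals 1/(2√(K·CD0)).
(L/D)max = 1/(2√(0.0511 × 0.0258)) = 1/(2 × 0.03631) = 13.8
CL* = √(0.0258/0.0511) = 0.711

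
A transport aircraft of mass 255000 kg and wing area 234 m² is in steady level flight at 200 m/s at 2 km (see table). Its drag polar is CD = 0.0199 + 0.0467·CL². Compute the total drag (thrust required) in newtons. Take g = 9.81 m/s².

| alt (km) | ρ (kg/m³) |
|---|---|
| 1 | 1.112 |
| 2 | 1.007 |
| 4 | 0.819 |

D = 1.56×10^5 N

At 2 km, from the table: ρ = 1.007 kg/m³.
Level flight ⇒ L = W = m·g = 255000 × 9.81 = 2.5016×10^6 N.
Dynamic pressure q = 0.5 × 1.007 × 200² = 20140 Pa.
CL = W/(q·S) = 2.5016×10^6 / (20140 × 234) = 0.5308.
CD = 0.0199 + 0.0467 × 0.5308² = 0.03306.
D = q·S·CD = 20140 × 234 × 0.03306 = 1.558×10^5 N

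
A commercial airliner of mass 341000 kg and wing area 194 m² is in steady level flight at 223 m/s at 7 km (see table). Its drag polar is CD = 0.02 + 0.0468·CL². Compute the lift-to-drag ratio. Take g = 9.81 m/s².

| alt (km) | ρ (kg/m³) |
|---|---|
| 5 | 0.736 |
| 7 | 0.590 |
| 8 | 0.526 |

At 7 km, from the table: ρ = 0.590 kg/m³.
Weight W = mg = 341000 × 9.81 = 3.3452×10^6 N; in level flight L = W.
Dynamic pressure q = 0.5 × 0.59 × 223² = 14670 Pa.
CL = 2W/(ρv²S) = 2×3.3452×10^6/(0.59×223²×194) = 1.175.
CD = 0.02 + 0.0468 × 1.175² = 0.08466.
L/D = CL/CD = 1.175 / 0.08466 = 13.9

L/D = 13.9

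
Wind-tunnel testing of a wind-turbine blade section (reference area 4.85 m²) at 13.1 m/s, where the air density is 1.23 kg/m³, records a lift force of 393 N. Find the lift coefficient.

CL = 0.768

From L = ½ρv²S·CL, rearranging gives CL = 2L/(ρv²S).
CL = 2 × 393 / (1.23 × 13.1² × 4.85) = 0.768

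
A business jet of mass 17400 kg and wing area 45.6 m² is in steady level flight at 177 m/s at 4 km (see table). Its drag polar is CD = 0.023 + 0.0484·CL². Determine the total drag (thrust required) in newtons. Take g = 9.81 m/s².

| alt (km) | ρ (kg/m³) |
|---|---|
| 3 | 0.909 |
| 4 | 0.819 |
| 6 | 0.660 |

At 4 km, from the table: ρ = 0.819 kg/m³.
Weight W = mg = 17400 × 9.81 = 1.7069×10^5 N; in level flight L = W.
Dynamic pressure q = 0.5 × 0.819 × 177² = 12830 Pa.
Required CL = L/(qS) = 1.7069×10^5/(12830·45.6) = 0.2918.
CD = 0.023 + 0.0484 × 0.2918² = 0.02712.
D = q·S·CD = 12830 × 45.6 × 0.02712 = 15870 N

D = 15900 N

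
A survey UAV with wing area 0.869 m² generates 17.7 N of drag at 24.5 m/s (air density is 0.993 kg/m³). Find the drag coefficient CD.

From D = ½ρv²S·CD, rearranging gives CD = 2D/(ρv²S).
CD = 2 × 17.7 / (0.993 × 24.5² × 0.869) = 0.0683

CD = 0.0683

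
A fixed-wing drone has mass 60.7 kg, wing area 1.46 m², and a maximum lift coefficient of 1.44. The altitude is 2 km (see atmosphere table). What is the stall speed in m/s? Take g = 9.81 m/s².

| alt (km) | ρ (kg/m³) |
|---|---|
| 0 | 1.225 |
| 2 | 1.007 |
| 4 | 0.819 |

At 2 km, from the table: ρ = 1.007 kg/m³.
Weight W = mg = 60.7 × 9.81 = 595.5 N.
From L = ½ρV²S·CL,max = W: V_stall = √(2W/(ρSCL,max)) = √(2·595.5/(1.007·1.46·1.44))
V_stall = √562.5 = 23.7 m/s

V_stall = 23.7 m/s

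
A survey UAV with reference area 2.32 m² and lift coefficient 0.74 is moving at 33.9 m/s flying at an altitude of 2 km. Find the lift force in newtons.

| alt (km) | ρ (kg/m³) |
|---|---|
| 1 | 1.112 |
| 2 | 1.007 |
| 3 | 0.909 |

L = 993 N

At 2 km, from the table: ρ = 1.007 kg/m³.
Dynamic pressure q = ½ρv² = ½ × 1.007 × 33.9² = 578.6 Pa.
L = q·S·CL = 578.6 × 2.32 × 0.74 = 993 N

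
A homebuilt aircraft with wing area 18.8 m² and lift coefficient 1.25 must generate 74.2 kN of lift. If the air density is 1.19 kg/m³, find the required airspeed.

L = ½ρv²S·CL ⇒ v = √(2L/(ρ·S·CL))
v = √(2 × 74200 / (1.19 × 18.8 × 1.25)) = √5307 = 72.8 m/s

v = 72.8 m/s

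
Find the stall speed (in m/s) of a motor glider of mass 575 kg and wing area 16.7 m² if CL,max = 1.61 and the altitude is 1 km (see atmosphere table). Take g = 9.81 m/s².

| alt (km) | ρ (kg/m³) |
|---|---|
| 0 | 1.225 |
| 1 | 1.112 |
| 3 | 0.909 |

V_stall = 19.4 m/s

At 1 km, from the table: ρ = 1.112 kg/m³.
Stall occurs when L = W at CL,max. W = mg = 575 × 9.81 = 5641 N.
From L = ½ρV²S·CL,max = W: V_stall = √(2W/(ρSCL,max)) = √(2·5641/(1.112·16.7·1.61))
V_stall = √377.3 = 19.4 m/s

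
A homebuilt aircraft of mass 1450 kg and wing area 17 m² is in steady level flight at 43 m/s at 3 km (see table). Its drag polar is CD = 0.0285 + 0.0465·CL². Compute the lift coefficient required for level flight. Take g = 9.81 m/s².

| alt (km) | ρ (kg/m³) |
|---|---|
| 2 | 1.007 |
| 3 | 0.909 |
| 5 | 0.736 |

CL = 0.996

At 3 km, from the table: ρ = 0.909 kg/m³.
Weight W = mg = 1450 × 9.81 = 14224 N; in level flight L = W.
Dynamic pressure q = 0.5 × 0.909 × 43² = 840.4 Pa.
Required CL = L/(qS) = 14224/(840.4·17) = 0.9957.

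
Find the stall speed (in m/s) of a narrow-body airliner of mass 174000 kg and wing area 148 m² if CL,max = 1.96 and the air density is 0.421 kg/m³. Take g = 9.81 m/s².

At stall, lift equals weight: L = W = m·g = 174000 × 9.81 = 1.707×10^6 N.
V_stall = √(2W/(ρ·S·CL,max)) = √(2 × 1.707×10^6 / (0.421 × 148 × 1.96))
V_stall = √27950 = 167 m/s

V_stall = 167 m/s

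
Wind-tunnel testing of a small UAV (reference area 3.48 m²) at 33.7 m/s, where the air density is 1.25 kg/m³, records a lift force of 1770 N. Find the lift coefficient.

CL = 0.717

From L = ½ρv²S·CL, rearranging gives CL = 2L/(ρv²S).
CL = 2 × 1770 / (1.25 × 33.7² × 3.48) = 0.717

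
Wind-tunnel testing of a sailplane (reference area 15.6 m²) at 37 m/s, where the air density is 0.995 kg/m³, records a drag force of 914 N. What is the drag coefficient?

From D = ½ρv²S·CD, rearranging gives CD = 2D/(ρv²S).
CD = 2 × 914 / (0.995 × 37² × 15.6) = 0.086

CD = 0.086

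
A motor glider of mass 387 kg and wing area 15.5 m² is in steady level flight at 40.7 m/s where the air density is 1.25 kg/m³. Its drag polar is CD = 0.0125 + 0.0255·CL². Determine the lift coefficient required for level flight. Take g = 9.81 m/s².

In steady level flight, lift balances weight: W = mg = 387 × 9.81 = 3796.5 N.
q = ½ρv² = ½ × 1.25 × 40.7² = 1035 Pa.
CL = W/(q·S) = 3796.5 / (1035 × 15.5) = 0.2366.

CL = 0.237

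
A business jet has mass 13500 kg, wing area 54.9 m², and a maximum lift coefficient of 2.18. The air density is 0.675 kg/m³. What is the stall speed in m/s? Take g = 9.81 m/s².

V_stall = 57.3 m/s

Stall occurs when L = W at CL,max. W = mg = 13500 × 9.81 = 1.324×10^5 N.
V_stall = √(2W/(ρ·S·CL,max)) = √(2 × 1.324×10^5 / (0.675 × 54.9 × 2.18))
V_stall = √3279 = 57.3 m/s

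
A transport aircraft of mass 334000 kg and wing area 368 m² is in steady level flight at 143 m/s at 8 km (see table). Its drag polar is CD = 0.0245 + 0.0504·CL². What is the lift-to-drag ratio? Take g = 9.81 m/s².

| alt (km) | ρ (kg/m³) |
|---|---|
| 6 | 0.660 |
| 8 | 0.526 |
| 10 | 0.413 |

L/D = 10.2

At 8 km, from the table: ρ = 0.526 kg/m³.
Weight W = mg = 334000 × 9.81 = 3.2765×10^6 N; in level flight L = W.
q = ½ρv² = ½ × 0.526 × 143² = 5378 Pa.
Required CL = L/(qS) = 3.2765×10^6/(5378·368) = 1.656.
CD = 0.0245 + 0.0504 × 1.656² = 0.1626.
L/D = CL/CD = 1.656 / 0.1626 = 10.2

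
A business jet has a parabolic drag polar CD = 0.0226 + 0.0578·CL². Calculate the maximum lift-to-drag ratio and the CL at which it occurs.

(L/D)max = 13.8, at CL = 0.625

For CD = CD0 + K·CL², (L/D)max occurs at CL* = √(CD0/K) and equals 1/(2√(K·CD0)).
(L/D)max = 1/(2√(0.0578 × 0.0226)) = 1/(2 × 0.03614) = 13.8
CL* = √(0.0226/0.0578) = 0.625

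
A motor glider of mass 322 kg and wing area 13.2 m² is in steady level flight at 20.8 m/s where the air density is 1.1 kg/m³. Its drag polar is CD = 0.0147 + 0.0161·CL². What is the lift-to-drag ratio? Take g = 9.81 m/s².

L/D = 32.5

In steady level flight, lift balances weight: W = mg = 322 × 9.81 = 3158.8 N.
q = ½ρv² = ½ × 1.1 × 20.8² = 238 Pa.
CL = W/(q·S) = 3158.8 / (238 × 13.2) = 1.006.
CD = 0.0147 + 0.0161 × 1.006² = 0.03098.
L/D = CL/CD = 1.006 / 0.03098 = 32.5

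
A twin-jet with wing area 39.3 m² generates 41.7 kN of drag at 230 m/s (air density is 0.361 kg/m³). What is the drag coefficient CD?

CD = 0.111

From D = ½ρv²S·CD, rearranging gives CD = 2D/(ρv²S).
CD = 2 × 41700 / (0.361 × 230² × 39.3) = 0.111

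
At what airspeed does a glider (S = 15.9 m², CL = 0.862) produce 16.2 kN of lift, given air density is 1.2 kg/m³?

L = ½ρv²S·CL ⇒ v = √(2L/(ρ·S·CL))
v = √(2 × 16200 / (1.2 × 15.9 × 0.862)) = √1970 = 44.4 m/s

v = 44.4 m/s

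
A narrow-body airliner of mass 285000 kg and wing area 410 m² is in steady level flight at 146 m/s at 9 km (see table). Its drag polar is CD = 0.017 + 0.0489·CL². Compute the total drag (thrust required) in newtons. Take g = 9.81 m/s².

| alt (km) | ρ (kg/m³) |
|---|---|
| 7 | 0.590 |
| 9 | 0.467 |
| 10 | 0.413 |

D = 2.22×10^5 N

At 9 km, from the table: ρ = 0.467 kg/m³.
Level flight ⇒ L = W = m·g = 285000 × 9.81 = 2.7958×10^6 N.
Dynamic pressure q = 0.5 × 0.467 × 146² = 4977 Pa.
CL = 2W/(ρv²S) = 2×2.7958×10^6/(0.467×146²×410) = 1.37.
CD = 0.017 + 0.0489 × 1.37² = 0.1088.
D = q·S·CD = 4977 × 410 × 0.1088 = 2.22×10^5 N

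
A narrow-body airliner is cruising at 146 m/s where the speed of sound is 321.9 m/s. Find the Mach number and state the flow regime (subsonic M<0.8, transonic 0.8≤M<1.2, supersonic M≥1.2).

M = v/a = 146 / 321.9 = 0.454
M = 0.454 → subsonic.

M = 0.454 (subsonic)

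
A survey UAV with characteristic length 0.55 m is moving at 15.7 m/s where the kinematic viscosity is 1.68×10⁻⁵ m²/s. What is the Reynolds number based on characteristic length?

Re = 5.14×10^5

Re = v·c/ν = 15.7 × 0.55 / (1.68×10⁻⁵) = 5.14×10^5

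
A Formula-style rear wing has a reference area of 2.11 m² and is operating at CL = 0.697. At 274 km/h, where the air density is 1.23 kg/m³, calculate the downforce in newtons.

L = 5240 N

Convert speed: v = 274 km/h ÷ 3.6 = 76.11 m/s.
L = ½ρv²S·CL = ½ × 1.23 × 76.11² × 2.11 × 0.697 = 5240 N ≈ 5.24 kN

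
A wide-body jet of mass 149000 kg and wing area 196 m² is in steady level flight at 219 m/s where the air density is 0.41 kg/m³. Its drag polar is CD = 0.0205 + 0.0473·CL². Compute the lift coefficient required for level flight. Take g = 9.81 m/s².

CL = 0.759

Level flight ⇒ L = W = m·g = 149000 × 9.81 = 1.4617×10^6 N.
q = ½ρv² = ½ × 0.41 × 219² = 9832 Pa.
CL = 2W/(ρv²S) = 2×1.4617×10^6/(0.41×219²×196) = 0.7585.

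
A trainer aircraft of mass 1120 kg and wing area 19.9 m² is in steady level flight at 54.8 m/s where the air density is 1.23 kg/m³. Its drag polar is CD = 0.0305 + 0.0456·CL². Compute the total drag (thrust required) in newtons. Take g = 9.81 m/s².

D = 1270 N

In steady level flight, lift balances weight: W = mg = 1120 × 9.81 = 10987 N.
Dynamic pressure q = 0.5 × 1.23 × 54.8² = 1847 Pa.
CL = 2W/(ρv²S) = 2×10987/(1.23×54.8²×19.9) = 0.2989.
CD = 0.0305 + 0.0456 × 0.2989² = 0.03458.
D = q·S·CD = 1847 × 19.9 × 0.03458 = 1271 N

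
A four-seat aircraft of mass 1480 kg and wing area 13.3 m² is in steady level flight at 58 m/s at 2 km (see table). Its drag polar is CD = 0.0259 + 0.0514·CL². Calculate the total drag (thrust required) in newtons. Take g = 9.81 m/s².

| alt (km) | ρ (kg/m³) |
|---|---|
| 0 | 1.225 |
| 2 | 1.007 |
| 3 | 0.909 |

D = 1060 N

At 2 km, from the table: ρ = 1.007 kg/m³.
Level flight ⇒ L = W = m·g = 1480 × 9.81 = 14519 N.
q = ½ρv² = ½ × 1.007 × 58² = 1694 Pa.
CL = 2W/(ρv²S) = 2×14519/(1.007×58²×13.3) = 0.6445.
CD = 0.0259 + 0.0514 × 0.6445² = 0.04725.
D = q·S·CD = 1694 × 13.3 × 0.04725 = 1064 N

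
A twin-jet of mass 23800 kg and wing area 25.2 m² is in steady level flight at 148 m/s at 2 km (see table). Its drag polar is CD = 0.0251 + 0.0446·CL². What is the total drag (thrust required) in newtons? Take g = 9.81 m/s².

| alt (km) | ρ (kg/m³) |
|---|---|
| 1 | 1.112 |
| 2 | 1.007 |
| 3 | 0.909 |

D = 15700 N

At 2 km, from the table: ρ = 1.007 kg/m³.
Level flight ⇒ L = W = m·g = 23800 × 9.81 = 2.3348×10^5 N.
Dynamic pressure q = 0.5 × 1.007 × 148² = 11030 Pa.
CL = 2W/(ρv²S) = 2×2.3348×10^5/(1.007×148²×25.2) = 0.8401.
CD = 0.0251 + 0.0446 × 0.8401² = 0.05658.
D = q·S·CD = 11030 × 25.2 × 0.05658 = 15720 N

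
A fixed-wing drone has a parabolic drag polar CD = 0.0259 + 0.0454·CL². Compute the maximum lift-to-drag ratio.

(L/D)max = 14.6

For CD = CD0 + K·CL², (L/D)max occurs at CL* = √(CD0/K) and equals 1/(2√(K·CD0)).
(L/D)max = 1/(2√(0.0454 × 0.0259)) = 1/(2 × 0.03429) = 14.6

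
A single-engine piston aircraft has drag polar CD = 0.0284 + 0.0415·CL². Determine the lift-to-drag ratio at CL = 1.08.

L/D = 14.1

CD = 0.0284 + 0.0415 × 1.08² = 0.07681
L/D = CL/CD = 1.08 / 0.07681 = 14.1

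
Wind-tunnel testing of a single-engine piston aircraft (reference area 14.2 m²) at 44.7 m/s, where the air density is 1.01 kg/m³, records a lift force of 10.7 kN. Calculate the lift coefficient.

CL = 0.747

From L = ½ρv²S·CL, rearranging gives CL = 2L/(ρv²S).
CL = 2 × 10700 / (1.01 × 44.7² × 14.2) = 0.747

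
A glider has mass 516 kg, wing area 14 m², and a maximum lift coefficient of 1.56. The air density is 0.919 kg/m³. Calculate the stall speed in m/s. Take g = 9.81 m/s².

V_stall = 22.5 m/s

At stall, lift equals weight: L = W = m·g = 516 × 9.81 = 5062 N.
From L = ½ρV²S·CL,max = W: V_stall = √(2W/(ρSCL,max)) = √(2·5062/(0.919·14·1.56))
V_stall = √504.4 = 22.5 m/s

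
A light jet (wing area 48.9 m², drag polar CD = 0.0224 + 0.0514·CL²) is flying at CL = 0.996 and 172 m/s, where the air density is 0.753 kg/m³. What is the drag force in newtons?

CD = 0.0224 + 0.0514 × 0.996² = 0.07339
D = ½ρv²S·CD = ½ × 0.753 × 172² × 48.9 × 0.07339 = 40000 N

D = 40000 N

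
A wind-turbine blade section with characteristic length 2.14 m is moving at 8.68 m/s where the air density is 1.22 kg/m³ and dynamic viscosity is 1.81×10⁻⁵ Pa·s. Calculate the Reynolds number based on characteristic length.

Re = ρ·v·c/μ = 1.22 × 8.68 × 2.14 / (1.81×10⁻⁵) = 1.25×10^6

Re = 1.25×10^6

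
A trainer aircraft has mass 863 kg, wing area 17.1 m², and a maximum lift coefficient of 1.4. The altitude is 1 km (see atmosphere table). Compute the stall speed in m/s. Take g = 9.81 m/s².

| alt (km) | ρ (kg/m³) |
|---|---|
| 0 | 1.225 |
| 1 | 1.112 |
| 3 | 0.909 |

At 1 km, from the table: ρ = 1.112 kg/m³.
Stall occurs when L = W at CL,max. W = mg = 863 × 9.81 = 8466 N.
V_stall = √(2W/(ρ·S·CL,max)) = √(2 × 8466 / (1.112 × 17.1 × 1.4))
V_stall = √636 = 25.2 m/s

V_stall = 25.2 m/s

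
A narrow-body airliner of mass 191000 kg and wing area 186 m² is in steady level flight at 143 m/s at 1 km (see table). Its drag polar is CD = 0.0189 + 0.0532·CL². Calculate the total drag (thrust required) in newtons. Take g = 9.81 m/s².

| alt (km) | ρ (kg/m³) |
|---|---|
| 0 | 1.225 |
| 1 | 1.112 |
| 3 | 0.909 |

At 1 km, from the table: ρ = 1.112 kg/m³.
Level flight ⇒ L = W = m·g = 191000 × 9.81 = 1.8737×10^6 N.
q = ½ρv² = ½ × 1.112 × 143² = 11370 Pa.
Required CL = L/(qS) = 1.8737×10^6/(11370·186) = 0.886.
CD = 0.0189 + 0.0532 × 0.886² = 0.06066.
D = q·S·CD = 11370 × 186 × 0.06066 = 1.283×10^5 N

D = 1.28×10^5 N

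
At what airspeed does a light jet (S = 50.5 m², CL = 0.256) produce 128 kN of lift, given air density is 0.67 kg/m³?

L = ½ρv²S·CL ⇒ v = √(2L/(ρ·S·CL))
v = √(2 × 1.28×10^5 / (0.67 × 50.5 × 0.256)) = √29560 = 172 m/s

v = 172 m/s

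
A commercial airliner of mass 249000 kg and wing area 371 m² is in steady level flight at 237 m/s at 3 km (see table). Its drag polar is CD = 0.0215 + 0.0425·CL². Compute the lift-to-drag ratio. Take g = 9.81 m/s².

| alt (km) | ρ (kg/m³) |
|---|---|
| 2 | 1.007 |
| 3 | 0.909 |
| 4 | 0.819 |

At 3 km, from the table: ρ = 0.909 kg/m³.
In steady level flight, lift balances weight: W = mg = 249000 × 9.81 = 2.4427×10^6 N.
q = ½ρv² = ½ × 0.909 × 237² = 25530 Pa.
CL = 2W/(ρv²S) = 2×2.4427×10^6/(0.909×237²×371) = 0.2579.
CD = 0.0215 + 0.0425 × 0.2579² = 0.02433.
L/D = CL/CD = 0.2579 / 0.02433 = 10.6

L/D = 10.6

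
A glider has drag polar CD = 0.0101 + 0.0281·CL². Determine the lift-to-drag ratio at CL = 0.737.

L/D = 29.1

CD = 0.0101 + 0.0281 × 0.737² = 0.02536
L/D = CL/CD = 0.737 / 0.02536 = 29.1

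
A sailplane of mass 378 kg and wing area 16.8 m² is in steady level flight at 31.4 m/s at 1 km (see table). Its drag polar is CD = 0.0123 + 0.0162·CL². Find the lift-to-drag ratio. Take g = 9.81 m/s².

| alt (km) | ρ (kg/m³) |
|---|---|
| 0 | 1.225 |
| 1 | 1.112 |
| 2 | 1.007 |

At 1 km, from the table: ρ = 1.112 kg/m³.
Weight W = mg = 378 × 9.81 = 3708.2 N; in level flight L = W.
Dynamic pressure q = 0.5 × 1.112 × 31.4² = 548.2 Pa.
CL = 2W/(ρv²S) = 2×3708.2/(1.112×31.4²×16.8) = 0.4026.
CD = 0.0123 + 0.0162 × 0.4026² = 0.01493.
L/D = CL/CD = 0.4026 / 0.01493 = 27

L/D = 27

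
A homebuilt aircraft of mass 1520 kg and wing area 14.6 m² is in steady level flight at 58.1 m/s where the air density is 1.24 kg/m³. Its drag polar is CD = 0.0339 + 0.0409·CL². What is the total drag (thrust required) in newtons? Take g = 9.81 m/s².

D = 1330 N

In steady level flight, lift balances weight: W = mg = 1520 × 9.81 = 14911 N.
Dynamic pressure q = 0.5 × 1.24 × 58.1² = 2093 Pa.
CL = 2W/(ρv²S) = 2×14911/(1.24×58.1²×14.6) = 0.488.
CD = 0.0339 + 0.0409 × 0.488² = 0.04364.
D = q·S·CD = 2093 × 14.6 × 0.04364 = 1333 N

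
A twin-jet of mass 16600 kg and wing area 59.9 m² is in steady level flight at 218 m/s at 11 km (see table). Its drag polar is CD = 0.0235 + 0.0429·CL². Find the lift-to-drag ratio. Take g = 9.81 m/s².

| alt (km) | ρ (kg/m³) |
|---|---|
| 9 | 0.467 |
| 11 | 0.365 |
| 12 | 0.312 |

L/D = 11.3

At 11 km, from the table: ρ = 0.365 kg/m³.
Level flight ⇒ L = W = m·g = 16600 × 9.81 = 1.6285×10^5 N.
q = ½ρv² = ½ × 0.365 × 218² = 8673 Pa.
Required CL = L/(qS) = 1.6285×10^5/(8673·59.9) = 0.3135.
CD = 0.0235 + 0.0429 × 0.3135² = 0.02772.
L/D = CL/CD = 0.3135 / 0.02772 = 11.3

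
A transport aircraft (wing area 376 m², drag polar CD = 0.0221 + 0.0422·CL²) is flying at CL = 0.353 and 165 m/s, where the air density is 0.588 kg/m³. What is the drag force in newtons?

CD = 0.0221 + 0.0422 × 0.353² = 0.02736
D = ½ρv²S·CD = ½ × 0.588 × 165² × 376 × 0.02736 = 82300 N

D = 82300 N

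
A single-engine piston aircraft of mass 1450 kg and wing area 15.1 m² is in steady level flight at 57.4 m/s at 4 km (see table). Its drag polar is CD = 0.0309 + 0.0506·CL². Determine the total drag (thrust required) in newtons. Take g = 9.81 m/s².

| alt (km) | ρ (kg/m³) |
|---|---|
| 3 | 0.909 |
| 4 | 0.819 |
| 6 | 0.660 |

D = 1130 N

At 4 km, from the table: ρ = 0.819 kg/m³.
Level flight ⇒ L = W = m·g = 1450 × 9.81 = 14224 N.
q = ½ρv² = ½ × 0.819 × 57.4² = 1349 Pa.
Required CL = L/(qS) = 14224/(1349·15.1) = 0.6982.
CD = 0.0309 + 0.0506 × 0.6982² = 0.05557.
D = q·S·CD = 1349 × 15.1 × 0.05557 = 1132 N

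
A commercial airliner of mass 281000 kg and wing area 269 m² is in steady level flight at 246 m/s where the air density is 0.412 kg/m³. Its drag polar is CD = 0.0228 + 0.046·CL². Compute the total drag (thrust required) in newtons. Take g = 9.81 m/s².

In steady level flight, lift balances weight: W = mg = 281000 × 9.81 = 2.7566×10^6 N.
Dynamic pressure q = 0.5 × 0.412 × 246² = 12470 Pa.
CL = 2W/(ρv²S) = 2×2.7566×10^6/(0.412×246²×269) = 0.822.
CD = 0.0228 + 0.046 × 0.822² = 0.05388.
D = q·S·CD = 12470 × 269 × 0.05388 = 1.807×10^5 N

D = 1.81×10^5 N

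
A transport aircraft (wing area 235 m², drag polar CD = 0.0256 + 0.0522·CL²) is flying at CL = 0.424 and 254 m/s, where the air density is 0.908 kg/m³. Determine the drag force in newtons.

D = 2.41×10^5 N

CD = 0.0256 + 0.0522 × 0.424² = 0.03498
D = ½ρv²S·CD = ½ × 0.908 × 254² × 235 × 0.03498 = 2.41×10^5 N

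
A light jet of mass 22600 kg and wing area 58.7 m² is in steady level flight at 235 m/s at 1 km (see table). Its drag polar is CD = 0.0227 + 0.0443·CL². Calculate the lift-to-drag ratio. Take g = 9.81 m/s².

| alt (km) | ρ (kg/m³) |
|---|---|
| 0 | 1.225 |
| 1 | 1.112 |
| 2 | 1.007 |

L/D = 5.26

At 1 km, from the table: ρ = 1.112 kg/m³.
Weight W = mg = 22600 × 9.81 = 2.2171×10^5 N; in level flight L = W.
q = ½ρv² = ½ × 1.112 × 235² = 30710 Pa.
Required CL = L/(qS) = 2.2171×10^5/(30710·58.7) = 0.123.
CD = 0.0227 + 0.0443 × 0.123² = 0.02337.
L/D = CL/CD = 0.123 / 0.02337 = 5.26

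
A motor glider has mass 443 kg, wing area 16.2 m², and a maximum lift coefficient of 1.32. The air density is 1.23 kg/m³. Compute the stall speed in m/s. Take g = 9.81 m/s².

At stall, lift equals weight: L = W = m·g = 443 × 9.81 = 4346 N.
From L = ½ρV²S·CL,max = W: V_stall = √(2W/(ρSCL,max)) = √(2·4346/(1.23·16.2·1.32))
V_stall = √330.5 = 18.2 m/s

V_stall = 18.2 m/s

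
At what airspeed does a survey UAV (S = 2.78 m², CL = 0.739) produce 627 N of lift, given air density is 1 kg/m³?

L = ½ρv²S·CL ⇒ v = √(2L/(ρ·S·CL))
v = √(2 × 627 / (1 × 2.78 × 0.739)) = √610.4 = 24.7 m/s

v = 24.7 m/s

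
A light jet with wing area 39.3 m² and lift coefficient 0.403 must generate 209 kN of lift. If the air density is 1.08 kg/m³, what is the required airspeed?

L = ½ρv²S·CL ⇒ v = √(2L/(ρ·S·CL))
v = √(2 × 2.09×10^5 / (1.08 × 39.3 × 0.403)) = √24440 = 156 m/s

v = 156 m/s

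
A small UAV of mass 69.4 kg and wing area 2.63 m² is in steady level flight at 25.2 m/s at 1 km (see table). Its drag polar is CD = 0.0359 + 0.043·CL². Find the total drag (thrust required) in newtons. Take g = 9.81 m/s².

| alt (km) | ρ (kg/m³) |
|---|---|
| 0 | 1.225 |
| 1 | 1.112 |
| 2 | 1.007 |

D = 54.8 N

At 1 km, from the table: ρ = 1.112 kg/m³.
Weight W = mg = 69.4 × 9.81 = 680.81 N; in level flight L = W.
q = ½ρv² = ½ × 1.112 × 25.2² = 353.1 Pa.
CL = W/(q·S) = 680.81 / (353.1 × 2.63) = 0.7332.
CD = 0.0359 + 0.043 × 0.7332² = 0.05901.
D = q·S·CD = 353.1 × 2.63 × 0.05901 = 54.8 N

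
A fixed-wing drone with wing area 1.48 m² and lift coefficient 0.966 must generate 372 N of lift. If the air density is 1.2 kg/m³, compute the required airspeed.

L = ½ρv²S·CL ⇒ v = √(2L/(ρ·S·CL))
v = √(2 × 372 / (1.2 × 1.48 × 0.966)) = √433.7 = 20.8 m/s

v = 20.8 m/s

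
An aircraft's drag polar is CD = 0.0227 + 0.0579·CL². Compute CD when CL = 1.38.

CD = 0.0227 + 0.0579 × 1.38² = 0.0227 + 0.1103 = 0.133

CD = 0.133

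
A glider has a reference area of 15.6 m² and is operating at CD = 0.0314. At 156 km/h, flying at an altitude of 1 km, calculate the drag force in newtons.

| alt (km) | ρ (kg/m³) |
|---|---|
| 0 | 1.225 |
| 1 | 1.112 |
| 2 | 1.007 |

D = 511 N

At 1 km, from the table: ρ = 1.112 kg/m³.
Convert speed: v = 156 km/h ÷ 3.6 = 43.33 m/s.
Dynamic pressure q = ½ρv² = ½ × 1.112 × 43.33² = 1044 Pa.
D = q·S·CD = 1044 × 15.6 × 0.0314 = 511 N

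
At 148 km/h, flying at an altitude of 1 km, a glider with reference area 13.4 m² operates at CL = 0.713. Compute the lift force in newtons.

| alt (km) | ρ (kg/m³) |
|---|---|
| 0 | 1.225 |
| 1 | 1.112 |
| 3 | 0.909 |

At 1 km, from the table: ρ = 1.112 kg/m³.
Convert speed: v = 148 km/h ÷ 3.6 = 41.11 m/s.
L = ½ρv²S·CL = ½ × 1.112 × 41.11² × 13.4 × 0.713 = 8980 N ≈ 8.98 kN

L = 8980 N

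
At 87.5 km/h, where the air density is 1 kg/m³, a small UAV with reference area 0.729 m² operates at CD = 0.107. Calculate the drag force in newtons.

D = 23 N

Convert speed: v = 87.5 km/h ÷ 3.6 = 24.31 m/s.
Dynamic pressure q = ½ρv² = ½ × 1 × 24.31² = 295.4 Pa.
D = q·S·CD = 295.4 × 0.729 × 0.107 = 23 N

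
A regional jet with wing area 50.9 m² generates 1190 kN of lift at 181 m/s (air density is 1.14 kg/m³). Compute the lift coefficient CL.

CL = 1.25

From L = ½ρv²S·CL, rearranging gives CL = 2L/(ρv²S).
CL = 2 × 1.19×10^6 / (1.14 × 181² × 50.9) = 1.25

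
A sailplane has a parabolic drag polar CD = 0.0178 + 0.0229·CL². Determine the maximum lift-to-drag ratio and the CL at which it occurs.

(L/D)max = 24.8, at CL = 0.882

For CD = CD0 + K·CL², (L/D)max occurs at CL* = √(CD0/K) and equals 1/(2√(K·CD0)).
(L/D)max = 1/(2√(0.0229 × 0.0178)) = 1/(2 × 0.02019) = 24.8
CL* = √(0.0178/0.0229) = 0.882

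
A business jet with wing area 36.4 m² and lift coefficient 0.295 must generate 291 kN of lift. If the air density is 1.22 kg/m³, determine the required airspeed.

L = ½ρv²S·CL ⇒ v = √(2L/(ρ·S·CL))
v = √(2 × 2.91×10^5 / (1.22 × 36.4 × 0.295)) = √44430 = 211 m/s

v = 211 m/s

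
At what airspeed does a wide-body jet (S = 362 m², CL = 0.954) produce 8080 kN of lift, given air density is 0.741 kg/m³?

L = ½ρv²S·CL ⇒ v = √(2L/(ρ·S·CL))
v = √(2 × 8.08×10^6 / (0.741 × 362 × 0.954)) = √63150 = 251 m/s

v = 251 m/s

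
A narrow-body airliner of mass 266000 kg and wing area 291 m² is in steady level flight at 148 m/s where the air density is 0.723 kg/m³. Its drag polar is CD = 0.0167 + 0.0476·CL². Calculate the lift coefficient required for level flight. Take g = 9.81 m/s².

CL = 1.13

Weight W = mg = 266000 × 9.81 = 2.6095×10^6 N; in level flight L = W.
q = ½ρv² = ½ × 0.723 × 148² = 7918 Pa.
Required CL = L/(qS) = 2.6095×10^6/(7918·291) = 1.132.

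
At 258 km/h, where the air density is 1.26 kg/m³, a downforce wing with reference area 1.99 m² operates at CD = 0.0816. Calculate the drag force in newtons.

Convert speed: v = 258 km/h ÷ 3.6 = 71.67 m/s.
D = ½ρv²S·CD = ½ × 1.26 × 71.67² × 1.99 × 0.0816 = 525 N

D = 525 N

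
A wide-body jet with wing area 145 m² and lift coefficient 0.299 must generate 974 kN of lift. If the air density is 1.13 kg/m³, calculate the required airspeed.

L = ½ρv²S·CL ⇒ v = √(2L/(ρ·S·CL))
v = √(2 × 9.74×10^5 / (1.13 × 145 × 0.299)) = √39760 = 199 m/s

v = 199 m/s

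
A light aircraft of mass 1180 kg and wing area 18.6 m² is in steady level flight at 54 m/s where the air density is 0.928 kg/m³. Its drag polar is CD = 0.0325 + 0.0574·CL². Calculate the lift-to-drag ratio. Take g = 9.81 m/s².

In steady level flight, lift balances weight: W = mg = 1180 × 9.81 = 11576 N.
q = ½ρv² = ½ × 0.928 × 54² = 1353 Pa.
CL = 2W/(ρv²S) = 2×11576/(0.928×54²×18.6) = 0.46.
CD = 0.0325 + 0.0574 × 0.46² = 0.04464.
L/D = CL/CD = 0.46 / 0.04464 = 10.3

L/D = 10.3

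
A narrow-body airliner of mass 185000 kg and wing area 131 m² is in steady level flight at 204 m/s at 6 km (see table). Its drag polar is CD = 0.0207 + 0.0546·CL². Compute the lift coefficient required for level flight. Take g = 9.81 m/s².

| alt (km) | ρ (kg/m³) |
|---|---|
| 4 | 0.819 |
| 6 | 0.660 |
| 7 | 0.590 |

CL = 1.01

At 6 km, from the table: ρ = 0.660 kg/m³.
Weight W = mg = 185000 × 9.81 = 1.8148×10^6 N; in level flight L = W.
Dynamic pressure q = 0.5 × 0.66 × 204² = 13730 Pa.
CL = 2W/(ρv²S) = 2×1.8148×10^6/(0.66×204²×131) = 1.009.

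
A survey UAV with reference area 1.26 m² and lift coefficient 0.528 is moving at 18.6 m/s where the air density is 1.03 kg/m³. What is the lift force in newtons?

L = 119 N

L = ½ρv²S·CL = ½ × 1.03 × 18.6² × 1.26 × 0.528 = 119 N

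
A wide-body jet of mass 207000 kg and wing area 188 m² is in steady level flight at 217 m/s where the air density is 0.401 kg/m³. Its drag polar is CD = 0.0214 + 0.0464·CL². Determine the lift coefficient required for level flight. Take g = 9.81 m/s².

Level flight ⇒ L = W = m·g = 207000 × 9.81 = 2.0307×10^6 N.
Dynamic pressure q = 0.5 × 0.401 × 217² = 9441 Pa.
CL = 2W/(ρv²S) = 2×2.0307×10^6/(0.401×217²×188) = 1.144.

CL = 1.14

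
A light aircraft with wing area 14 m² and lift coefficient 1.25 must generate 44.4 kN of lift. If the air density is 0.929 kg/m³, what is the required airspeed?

L = ½ρv²S·CL ⇒ v = √(2L/(ρ·S·CL))
v = √(2 × 44400 / (0.929 × 14 × 1.25)) = √5462 = 73.9 m/s

v = 73.9 m/s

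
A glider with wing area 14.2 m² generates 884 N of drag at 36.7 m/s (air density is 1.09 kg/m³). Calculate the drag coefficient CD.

CD = 0.0848

From D = ½ρv²S·CD, rearranging gives CD = 2D/(ρv²S).
CD = 2 × 884 / (1.09 × 36.7² × 14.2) = 0.0848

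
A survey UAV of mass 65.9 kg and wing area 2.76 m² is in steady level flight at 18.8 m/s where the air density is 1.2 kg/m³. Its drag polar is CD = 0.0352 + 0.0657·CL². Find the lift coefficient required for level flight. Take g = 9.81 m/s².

Weight W = mg = 65.9 × 9.81 = 646.48 N; in level flight L = W.
Dynamic pressure q = 0.5 × 1.2 × 18.8² = 212.1 Pa.
Required CL = L/(qS) = 646.48/(212.1·2.76) = 1.105.

CL = 1.1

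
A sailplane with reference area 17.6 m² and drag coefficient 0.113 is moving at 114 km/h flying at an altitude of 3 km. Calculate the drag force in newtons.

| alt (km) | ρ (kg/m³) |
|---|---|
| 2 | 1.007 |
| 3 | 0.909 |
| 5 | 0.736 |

D = 906 N

At 3 km, from the table: ρ = 0.909 kg/m³.
Convert speed: v = 114 km/h ÷ 3.6 = 31.67 m/s.
Dynamic pressure q = ½ρv² = ½ × 0.909 × 31.67² = 455.8 Pa.
D = q·S·CD = 455.8 × 17.6 × 0.113 = 906 N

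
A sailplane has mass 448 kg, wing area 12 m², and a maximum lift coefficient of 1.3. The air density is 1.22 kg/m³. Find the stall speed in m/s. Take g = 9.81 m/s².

V_stall = 21.5 m/s

Weight W = mg = 448 × 9.81 = 4395 N.
V_stall = √(2W/(ρ·S·CL,max)) = √(2 × 4395 / (1.22 × 12 × 1.3))
V_stall = √461.8 = 21.5 m/s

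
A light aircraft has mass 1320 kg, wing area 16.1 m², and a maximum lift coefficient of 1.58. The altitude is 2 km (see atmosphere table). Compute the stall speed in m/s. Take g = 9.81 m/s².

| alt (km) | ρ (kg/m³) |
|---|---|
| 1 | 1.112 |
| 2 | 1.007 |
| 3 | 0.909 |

At 2 km, from the table: ρ = 1.007 kg/m³.
Stall occurs when L = W at CL,max. W = mg = 1320 × 9.81 = 12950 N.
From L = ½ρV²S·CL,max = W: V_stall = √(2W/(ρSCL,max)) = √(2·12950/(1.007·16.1·1.58))
V_stall = √1011 = 31.8 m/s

V_stall = 31.8 m/s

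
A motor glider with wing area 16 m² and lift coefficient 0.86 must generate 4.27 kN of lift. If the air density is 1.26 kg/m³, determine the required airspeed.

L = ½ρv²S·CL ⇒ v = √(2L/(ρ·S·CL))
v = √(2 × 4270 / (1.26 × 16 × 0.86)) = √492.6 = 22.2 m/s

v = 22.2 m/s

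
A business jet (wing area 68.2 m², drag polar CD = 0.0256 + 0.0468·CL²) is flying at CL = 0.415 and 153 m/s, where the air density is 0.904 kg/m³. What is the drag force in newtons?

CD = 0.0256 + 0.0468 × 0.415² = 0.03366
D = ½ρv²S·CD = ½ × 0.904 × 153² × 68.2 × 0.03366 = 24300 N

D = 24300 N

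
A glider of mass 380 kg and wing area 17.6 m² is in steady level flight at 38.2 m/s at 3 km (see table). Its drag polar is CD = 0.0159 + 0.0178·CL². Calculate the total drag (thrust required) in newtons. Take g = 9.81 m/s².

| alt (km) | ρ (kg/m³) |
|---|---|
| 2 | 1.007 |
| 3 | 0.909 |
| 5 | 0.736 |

D = 207 N

At 3 km, from the table: ρ = 0.909 kg/m³.
Weight W = mg = 380 × 9.81 = 3727.8 N; in level flight L = W.
Dynamic pressure q = 0.5 × 0.909 × 38.2² = 663.2 Pa.
Required CL = L/(qS) = 3727.8/(663.2·17.6) = 0.3194.
CD = 0.0159 + 0.0178 × 0.3194² = 0.01772.
D = q·S·CD = 663.2 × 17.6 × 0.01772 = 206.8 N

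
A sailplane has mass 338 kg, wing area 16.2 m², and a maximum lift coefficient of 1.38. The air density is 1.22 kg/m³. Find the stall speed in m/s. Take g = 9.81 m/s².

V_stall = 15.6 m/s

Stall occurs when L = W at CL,max. W = mg = 338 × 9.81 = 3316 N.
From L = ½ρV²S·CL,max = W: V_stall = √(2W/(ρSCL,max)) = √(2·3316/(1.22·16.2·1.38))
V_stall = √243.1 = 15.6 m/s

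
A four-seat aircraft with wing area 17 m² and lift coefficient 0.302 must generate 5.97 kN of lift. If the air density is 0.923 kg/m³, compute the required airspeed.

v = 50.2 m/s

L = ½ρv²S·CL ⇒ v = √(2L/(ρ·S·CL))
v = √(2 × 5970 / (0.923 × 17 × 0.302)) = √2520 = 50.2 m/s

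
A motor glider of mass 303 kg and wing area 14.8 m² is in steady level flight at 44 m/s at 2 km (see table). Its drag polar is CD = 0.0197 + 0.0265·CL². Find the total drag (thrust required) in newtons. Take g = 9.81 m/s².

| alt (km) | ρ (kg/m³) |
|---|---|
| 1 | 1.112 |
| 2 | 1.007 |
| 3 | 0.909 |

At 2 km, from the table: ρ = 1.007 kg/m³.
Level flight ⇒ L = W = m·g = 303 × 9.81 = 2972.4 N.
q = ½ρv² = ½ × 1.007 × 44² = 974.8 Pa.
CL = 2W/(ρv²S) = 2×2972.4/(1.007×44²×14.8) = 0.206.
CD = 0.0197 + 0.0265 × 0.206² = 0.02082.
D = q·S·CD = 974.8 × 14.8 × 0.02082 = 300.4 N

D = 300 N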